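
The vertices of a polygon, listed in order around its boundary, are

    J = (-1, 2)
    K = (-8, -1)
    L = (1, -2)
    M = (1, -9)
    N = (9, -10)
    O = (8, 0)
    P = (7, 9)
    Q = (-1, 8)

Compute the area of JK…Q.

160.5

Σ = (17) + (17) + (-7) + (71) + (80) + (72) + (65) + (6) = 321
Area = |Σ|/2 = 160.5.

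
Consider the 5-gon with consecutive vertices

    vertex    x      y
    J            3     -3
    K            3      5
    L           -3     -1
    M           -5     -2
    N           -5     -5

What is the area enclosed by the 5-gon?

41

J→K: (3)(5) − (3)(-3) = 24
K→L: (3)(-1) − (-3)(5) = 12
L→M: (-3)(-2) − (-5)(-1) = 1
M→N: (-5)(-5) − (-5)(-2) = 15
N→J: (-5)(-3) − (3)(-5) = 30
Σ = 82
Area = |Σ|/2 = 41.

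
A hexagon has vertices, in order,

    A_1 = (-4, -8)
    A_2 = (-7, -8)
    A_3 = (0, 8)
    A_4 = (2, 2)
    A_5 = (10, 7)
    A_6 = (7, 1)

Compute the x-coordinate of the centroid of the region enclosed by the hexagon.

Apply Gauss's area formula. First the cross-terms c_i = x_i·y_{i+1} − x_{i+1}·y_i:
  -24, -56, -16, -6, -39, -52  ⇒  2A = -193, A = -96.5.
Then Σ (x_i + x_{i+1})·c_i = -267, so x̄ = -267 / (6·(-96.5)) = 89/193.

89/193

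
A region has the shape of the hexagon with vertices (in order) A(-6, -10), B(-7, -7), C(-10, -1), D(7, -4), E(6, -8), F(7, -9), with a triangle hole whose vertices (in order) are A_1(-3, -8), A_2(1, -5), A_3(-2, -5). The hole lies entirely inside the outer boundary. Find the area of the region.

94.5

Outer boundary:
Apply the shoelace formula: 2A = Σ (x_i·y_{i+1} − x_{i+1}·y_i), indices taken mod 6.
Σ = (-28) + (-63) + (47) + (-32) + (2) + (-124) = -198
Area = |Σ|/2 = 99.
Hole:
Apply the shoelace formula: 2A = Σ (x_i·y_{i+1} − x_{i+1}·y_i), indices taken mod 3.
Σ = (23) + (-15) + (1) = 9
Area = |Σ|/2 = 4.5.
Net area = 99 − 4.5 = 94.5.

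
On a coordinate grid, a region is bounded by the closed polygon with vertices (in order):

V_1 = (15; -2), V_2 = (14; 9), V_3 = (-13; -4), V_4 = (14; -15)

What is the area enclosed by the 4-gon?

Apply Gauss's area formula: 2A = Σ (x_i·y_{i+1} − x_{i+1}·y_i), indices taken mod 4.
Σ = (163) + (61) + (251) + (197) = 672
Area = |Σ|/2 = 336.

336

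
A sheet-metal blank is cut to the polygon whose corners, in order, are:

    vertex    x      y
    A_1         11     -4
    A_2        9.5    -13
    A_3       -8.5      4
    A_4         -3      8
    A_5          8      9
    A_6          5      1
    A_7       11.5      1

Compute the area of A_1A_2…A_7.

Apply the shoelace (surveyor's) formula: 2A = Σ (x_i·y_{i+1} − x_{i+1}·y_i), indices taken mod 7.
Σ = (-105) + (-72.5) + (-56) + (-91) + (-37) + (-6.5) + (-57) = -425
Area = |Σ|/2 = 212.5.

212.5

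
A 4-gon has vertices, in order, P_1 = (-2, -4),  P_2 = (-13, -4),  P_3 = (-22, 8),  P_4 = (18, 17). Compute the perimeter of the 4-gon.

96

|P_1P_2| = √((-11)² + (0)²) = √121 = 11
|P_2P_3| = √((-9)² + (12)²) = √225 = 15
|P_3P_4| = √((40)² + (9)²) = √1681 = 41
|P_4P_1| = √((-20)² + (-21)²) = √841 = 29
Perimeter = 11 + 15 + 41 + 29 = 96.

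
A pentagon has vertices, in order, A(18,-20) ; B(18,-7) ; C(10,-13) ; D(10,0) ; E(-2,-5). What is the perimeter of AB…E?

74

|AB| = √((0)² + (13)²) = √169 = 13
|BC| = √((-8)² + (-6)²) = √100 = 10
|CD| = √((0)² + (13)²) = √169 = 13
|DE| = √((-12)² + (-5)²) = √169 = 13
|EA| = √((20)² + (-15)²) = √625 = 25
Perimeter = 13 + 10 + 13 + 13 + 25 = 74.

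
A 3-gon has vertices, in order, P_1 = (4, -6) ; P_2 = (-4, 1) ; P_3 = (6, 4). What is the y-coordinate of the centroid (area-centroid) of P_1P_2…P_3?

Apply the surveyor's formula. First the cross-terms c_i = x_i·y_{i+1} − x_{i+1}·y_i:
  -20, -22, -52  ⇒  2A = -94, A = -47.
Then Σ (y_i + y_{i+1})·c_i = 94, so ȳ = 94 / (6·(-47)) = -1/3.

-1/3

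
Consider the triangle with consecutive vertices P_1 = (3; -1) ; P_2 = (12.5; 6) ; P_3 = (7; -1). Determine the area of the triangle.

Σ = (30.5) + (-54.5) + (-4) = -28
Area = |Σ|/2 = 14.

14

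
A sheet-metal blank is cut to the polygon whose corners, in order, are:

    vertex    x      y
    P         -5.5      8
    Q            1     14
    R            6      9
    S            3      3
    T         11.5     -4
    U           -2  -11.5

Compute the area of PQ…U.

217.5

Σ = (-85) + (-75) + (-9) + (-46.5) + (-140.25) + (-79.25) = -435
Area = |Σ|/2 = 217.5.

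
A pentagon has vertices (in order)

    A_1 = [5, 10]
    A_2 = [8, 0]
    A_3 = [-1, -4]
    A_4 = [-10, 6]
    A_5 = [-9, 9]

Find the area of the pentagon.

Σ = (-80) + (-32) + (-46) + (-36) + (-135) = -329
Area = |Σ|/2 = 164.5.

164.5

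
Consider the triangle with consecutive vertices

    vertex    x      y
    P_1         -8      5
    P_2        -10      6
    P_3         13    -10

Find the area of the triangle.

Apply the shoelace (surveyor's) formula: 2A = Σ (x_i·y_{i+1} − x_{i+1}·y_i), indices taken mod 3.
Σ = (2) + (22) + (-15) = 9
Area = |Σ|/2 = 4.5.

4.5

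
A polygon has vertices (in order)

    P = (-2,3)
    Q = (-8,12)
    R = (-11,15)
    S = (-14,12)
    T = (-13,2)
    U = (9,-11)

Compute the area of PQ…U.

Apply the shoelace (surveyor's) formula: 2A = Σ (x_i·y_{i+1} − x_{i+1}·y_i), indices taken mod 6.
Cross-terms: 0, 12, 78, 128, 125, 5  ⇒  Σ = 348
Area = |Σ|/2 = 174.

174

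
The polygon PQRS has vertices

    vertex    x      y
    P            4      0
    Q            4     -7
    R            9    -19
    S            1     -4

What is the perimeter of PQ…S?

42

|PQ| = √((0)² + (-7)²) = √49 = 7
|QR| = √((5)² + (-12)²) = √169 = 13
|RS| = √((-8)² + (15)²) = √289 = 17
|SP| = √((3)² + (4)²) = √25 = 5
Perimeter = 7 + 13 + 17 + 5 = 42.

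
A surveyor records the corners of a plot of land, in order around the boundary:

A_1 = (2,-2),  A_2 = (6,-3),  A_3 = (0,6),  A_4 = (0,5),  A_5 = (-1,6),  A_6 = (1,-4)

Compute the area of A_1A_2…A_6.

Σ = (6) + (36) + (0) + (5) + (-2) + (6) = 51
Area = |Σ|/2 = 25.5.

25.5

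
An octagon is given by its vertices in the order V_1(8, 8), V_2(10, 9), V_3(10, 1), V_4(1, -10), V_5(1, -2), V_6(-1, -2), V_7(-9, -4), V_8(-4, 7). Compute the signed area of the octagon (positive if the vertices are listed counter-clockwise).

Apply the shoelace formula: 2A = Σ (x_i·y_{i+1} − x_{i+1}·y_i), indices taken mod 8.
Σ = (-8) + (-80) + (-101) + (8) + (-4) + (-14) + (-79) + (-88) = -366
Signed area = Σ/2 = -183 (negative ⇒ clockwise traversal).

-183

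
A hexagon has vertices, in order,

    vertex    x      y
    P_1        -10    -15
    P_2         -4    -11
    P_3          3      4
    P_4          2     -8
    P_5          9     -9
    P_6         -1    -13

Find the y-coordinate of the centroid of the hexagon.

Apply the surveyor's formula. First the cross-terms c_i = x_i·y_{i+1} − x_{i+1}·y_i:
  50, 17, -32, 54, -126, -115  ⇒  2A = -152, A = -76.
Then Σ (y_i + y_{i+1})·c_i = 3783, so ȳ = 3783 / (6·(-76)) = -1261/152.

-1261/152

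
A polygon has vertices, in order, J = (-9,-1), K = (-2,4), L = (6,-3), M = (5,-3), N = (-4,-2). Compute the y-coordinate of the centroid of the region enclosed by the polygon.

-2/15

Apply the shoelace formula. First the cross-terms c_i = x_i·y_{i+1} − x_{i+1}·y_i:
  -38, -18, -3, -22, -14  ⇒  2A = -95, A = -47.5.
Then Σ (y_i + y_{i+1})·c_i = 38, so ȳ = 38 / (6·(-47.5)) = -2/15.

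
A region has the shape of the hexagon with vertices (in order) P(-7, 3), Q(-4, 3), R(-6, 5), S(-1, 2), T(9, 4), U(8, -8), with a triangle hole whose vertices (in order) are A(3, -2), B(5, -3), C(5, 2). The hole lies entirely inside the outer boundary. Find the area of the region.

Outer boundary:
Apply Gauss's area formula: 2A = Σ (x_i·y_{i+1} − x_{i+1}·y_i), indices taken mod 6.
Σ = (-9) + (-2) + (-7) + (-22) + (-104) + (-32) = -176
Area = |Σ|/2 = 88.
Hole:
Apply the surveyor's formula: 2A = Σ (x_i·y_{i+1} − x_{i+1}·y_i), indices taken mod 3.
A→B: (3)(-3) − (5)(-2) = 1
B→C: (5)(2) − (5)(-3) = 25
C→A: (5)(-2) − (3)(2) = -16
Σ = 10
Area = |Σ|/2 = 5.
Net area = 88 − 5 = 83.

83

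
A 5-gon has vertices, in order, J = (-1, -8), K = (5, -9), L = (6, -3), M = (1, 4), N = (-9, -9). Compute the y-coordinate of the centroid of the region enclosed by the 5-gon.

Apply the shoelace formula. First the cross-terms c_i = x_i·y_{i+1} − x_{i+1}·y_i:
  49, 39, 27, 27, 63  ⇒  2A = 205, A = 102.5.
Then Σ (y_i + y_{i+1})·c_i = -2480, so ȳ = -2480 / (6·102.5) = -496/123.

-496/123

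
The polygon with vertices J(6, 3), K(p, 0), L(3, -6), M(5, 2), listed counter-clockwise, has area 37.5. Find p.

Write out the shoelace sum; only the two edges meeting at K involve p:
2·Area = [(6·0 − p·3) + (p·(-6) − 3·0)] + 39
       = -9·p + 39 = 75
⇒ p = -4.

-4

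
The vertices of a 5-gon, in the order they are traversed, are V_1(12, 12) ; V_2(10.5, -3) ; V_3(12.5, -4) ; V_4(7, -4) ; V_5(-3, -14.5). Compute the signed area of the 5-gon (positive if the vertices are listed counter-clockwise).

Σ = (-162) + (-4.5) + (-22) + (-113.5) + (138) = -164
Signed area = Σ/2 = -82 (negative ⇒ clockwise traversal).

-82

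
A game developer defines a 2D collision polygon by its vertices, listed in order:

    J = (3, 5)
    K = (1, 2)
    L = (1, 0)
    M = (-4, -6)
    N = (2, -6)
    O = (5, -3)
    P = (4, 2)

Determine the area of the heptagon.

44.5

Σ = (1) + (-2) + (-6) + (36) + (24) + (22) + (14) = 89
Area = |Σ|/2 = 44.5.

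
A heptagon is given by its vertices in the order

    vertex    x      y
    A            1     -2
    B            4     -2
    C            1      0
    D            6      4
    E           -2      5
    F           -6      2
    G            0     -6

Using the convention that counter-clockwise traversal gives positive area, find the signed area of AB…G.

59

Apply the shoelace formula: 2A = Σ (x_i·y_{i+1} − x_{i+1}·y_i), indices taken mod 7.
Cross-terms: 6, 2, 4, 38, 26, 36, 6  ⇒  Σ = 118
Signed area = Σ/2 = 59 (positive ⇒ counter-clockwise traversal).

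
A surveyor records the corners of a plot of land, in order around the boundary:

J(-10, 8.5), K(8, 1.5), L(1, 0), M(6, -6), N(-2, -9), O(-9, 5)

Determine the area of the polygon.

J→K: (-10)(1.5) − (8)(8.5) = -83
K→L: (8)(0) − (1)(1.5) = -1.5
L→M: (1)(-6) − (6)(0) = -6
M→N: (6)(-9) − (-2)(-6) = -66
N→O: (-2)(5) − (-9)(-9) = -91
O→J: (-9)(8.5) − (-10)(5) = -26.5
Σ = -274
Area = |Σ|/2 = 137.

137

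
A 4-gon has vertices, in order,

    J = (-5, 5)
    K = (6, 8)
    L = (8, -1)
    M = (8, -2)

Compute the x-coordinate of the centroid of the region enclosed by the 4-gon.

544/177

Apply Gauss's area formula. First the cross-terms c_i = x_i·y_{i+1} − x_{i+1}·y_i:
  -70, -70, -8, 30  ⇒  2A = -118, A = -59.
Then Σ (x_i + x_{i+1})·c_i = -1088, so x̄ = -1088 / (6·(-59)) = 544/177.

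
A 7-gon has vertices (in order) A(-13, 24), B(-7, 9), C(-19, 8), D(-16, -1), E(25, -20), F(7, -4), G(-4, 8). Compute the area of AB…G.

373

Apply the shoelace formula: 2A = Σ (x_i·y_{i+1} − x_{i+1}·y_i), indices taken mod 7.
A→B: (-13)(9) − (-7)(24) = 51
B→C: (-7)(8) − (-19)(9) = 115
C→D: (-19)(-1) − (-16)(8) = 147
D→E: (-16)(-20) − (25)(-1) = 345
E→F: (25)(-4) − (7)(-20) = 40
F→G: (7)(8) − (-4)(-4) = 40
G→A: (-4)(24) − (-13)(8) = 8
Σ = 746
Area = |Σ|/2 = 373.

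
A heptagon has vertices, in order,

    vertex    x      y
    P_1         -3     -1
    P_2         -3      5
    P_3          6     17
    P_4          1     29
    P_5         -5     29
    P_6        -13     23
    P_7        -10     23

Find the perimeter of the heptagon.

|P_1P_2| = √((0)² + (6)²) = √36 = 6
|P_2P_3| = √((9)² + (12)²) = √225 = 15
|P_3P_4| = √((-5)² + (12)²) = √169 = 13
|P_4P_5| = √((-6)² + (0)²) = √36 = 6
|P_5P_6| = √((-8)² + (-6)²) = √100 = 10
|P_6P_7| = √((3)² + (0)²) = √9 = 3
|P_7P_1| = √((7)² + (-24)²) = √625 = 25
Perimeter = 6 + 15 + 13 + 6 + 10 + 3 + 25 = 78.

78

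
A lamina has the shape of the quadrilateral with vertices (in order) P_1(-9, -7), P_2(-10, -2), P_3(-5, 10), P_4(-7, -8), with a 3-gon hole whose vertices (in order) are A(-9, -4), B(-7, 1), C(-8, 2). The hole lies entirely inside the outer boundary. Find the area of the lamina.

34

Outer boundary:
Σ = (-52) + (-110) + (110) + (-23) = -75
Area = |Σ|/2 = 37.5.
Hole:
Apply the shoelace (surveyor's) formula: 2A = Σ (x_i·y_{i+1} − x_{i+1}·y_i), indices taken mod 3.
Cross-terms: -37, -6, 50  ⇒  Σ = 7
Area = |Σ|/2 = 3.5.
Net area = 37.5 − 3.5 = 34.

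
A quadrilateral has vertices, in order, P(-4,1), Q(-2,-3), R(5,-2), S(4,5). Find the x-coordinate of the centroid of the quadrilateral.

1

Apply the shoelace formula. First the cross-terms c_i = x_i·y_{i+1} − x_{i+1}·y_i:
  14, 19, 33, 24  ⇒  2A = 90, A = 45.
Then Σ (x_i + x_{i+1})·c_i = 270, so x̄ = 270 / (6·45) = 1.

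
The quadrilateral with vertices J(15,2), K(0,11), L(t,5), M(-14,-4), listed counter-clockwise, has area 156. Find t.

-3

The doubled signed area Σ (x_i y_{i+1} − x_{i+1} y_i) is linear in t.
With t=0 it equals 267; the coefficient of t is -15 (from the two edges through L).
So -15·t + 267 = 2·156 = 312 ⇒ t = -3.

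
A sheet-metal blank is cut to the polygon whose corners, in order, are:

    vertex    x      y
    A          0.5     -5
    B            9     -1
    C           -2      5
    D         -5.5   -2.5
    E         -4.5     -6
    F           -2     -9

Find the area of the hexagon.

92.375

Apply the surveyor's formula: 2A = Σ (x_i·y_{i+1} − x_{i+1}·y_i), indices taken mod 6.
Σ = (44.5) + (43) + (32.5) + (21.75) + (28.5) + (14.5) = 184.75
Area = |Σ|/2 = 92.375.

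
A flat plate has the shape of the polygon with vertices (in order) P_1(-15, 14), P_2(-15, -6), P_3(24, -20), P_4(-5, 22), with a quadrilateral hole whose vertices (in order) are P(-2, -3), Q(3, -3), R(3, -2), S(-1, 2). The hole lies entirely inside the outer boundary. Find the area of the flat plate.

Outer boundary:
Apply Gauss's area formula: 2A = Σ (x_i·y_{i+1} − x_{i+1}·y_i), indices taken mod 4.
Σ = (300) + (444) + (428) + (260) = 1432
Area = |Σ|/2 = 716.
Hole:
P→Q: (-2)(-3) − (3)(-3) = 15
Q→R: (3)(-2) − (3)(-3) = 3
R→S: (3)(2) − (-1)(-2) = 4
S→P: (-1)(-3) − (-2)(2) = 7
Σ = 29
Area = |Σ|/2 = 14.5.
Net area = 716 − 14.5 = 701.5.

701.5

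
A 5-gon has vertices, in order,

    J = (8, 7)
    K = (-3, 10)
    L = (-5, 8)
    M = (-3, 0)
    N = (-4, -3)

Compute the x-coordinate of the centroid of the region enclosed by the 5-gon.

1/18

Apply Gauss's area formula. First the cross-terms c_i = x_i·y_{i+1} − x_{i+1}·y_i:
  101, 26, 24, 9, -4  ⇒  2A = 156, A = 78.
Then Σ (x_i + x_{i+1})·c_i = 26, so x̄ = 26 / (6·78) = 1/18.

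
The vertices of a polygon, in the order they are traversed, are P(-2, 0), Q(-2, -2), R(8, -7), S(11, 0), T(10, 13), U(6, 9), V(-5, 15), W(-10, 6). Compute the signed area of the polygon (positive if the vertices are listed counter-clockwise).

Σ = (4) + (30) + (77) + (143) + (12) + (135) + (120) + (12) = 533
Signed area = Σ/2 = 266.5 (positive ⇒ counter-clockwise traversal).

266.5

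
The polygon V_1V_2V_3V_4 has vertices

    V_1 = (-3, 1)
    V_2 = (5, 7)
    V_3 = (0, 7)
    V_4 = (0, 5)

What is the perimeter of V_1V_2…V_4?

|V_1V_2| = √((8)² + (6)²) = √100 = 10
|V_2V_3| = √((-5)² + (0)²) = √25 = 5
|V_3V_4| = √((0)² + (-2)²) = √4 = 2
|V_4V_1| = √((-3)² + (-4)²) = √25 = 5
Perimeter = 10 + 5 + 2 + 5 = 22.

22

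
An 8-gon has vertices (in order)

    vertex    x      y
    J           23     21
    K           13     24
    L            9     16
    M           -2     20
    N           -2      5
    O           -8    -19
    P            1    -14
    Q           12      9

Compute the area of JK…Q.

Apply the shoelace formula: 2A = Σ (x_i·y_{i+1} − x_{i+1}·y_i), indices taken mod 8.
Cross-terms: 279, -8, 212, 30, 78, 131, 177, 45  ⇒  Σ = 944
Area = |Σ|/2 = 472.

472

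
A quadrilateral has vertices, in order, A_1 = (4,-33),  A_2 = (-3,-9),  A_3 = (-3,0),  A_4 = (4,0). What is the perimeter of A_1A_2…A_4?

74

|A_1A_2| = √((-7)² + (24)²) = √625 = 25
|A_2A_3| = √((0)² + (9)²) = √81 = 9
|A_3A_4| = √((7)² + (0)²) = √49 = 7
|A_4A_1| = √((0)² + (-33)²) = √1089 = 33
Perimeter = 25 + 9 + 7 + 33 = 74.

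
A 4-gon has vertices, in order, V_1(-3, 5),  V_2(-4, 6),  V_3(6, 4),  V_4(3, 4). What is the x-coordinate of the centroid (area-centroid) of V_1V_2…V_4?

10/33

Apply the shoelace (surveyor's) formula. First the cross-terms c_i = x_i·y_{i+1} − x_{i+1}·y_i:
  2, -52, 12, 27  ⇒  2A = -11, A = -5.5.
Then Σ (x_i + x_{i+1})·c_i = -10, so x̄ = -10 / (6·(-5.5)) = 10/33.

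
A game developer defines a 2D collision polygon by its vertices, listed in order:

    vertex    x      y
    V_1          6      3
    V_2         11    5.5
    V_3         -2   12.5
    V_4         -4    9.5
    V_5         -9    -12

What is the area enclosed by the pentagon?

Apply the shoelace formula: 2A = Σ (x_i·y_{i+1} − x_{i+1}·y_i), indices taken mod 5.
Σ = (0) + (148.5) + (31) + (133.5) + (45) = 358
Area = |Σ|/2 = 179.

179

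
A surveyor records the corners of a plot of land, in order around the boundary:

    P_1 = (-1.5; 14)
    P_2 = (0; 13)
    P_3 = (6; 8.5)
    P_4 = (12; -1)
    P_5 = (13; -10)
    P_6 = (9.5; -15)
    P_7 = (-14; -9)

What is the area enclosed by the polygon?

Σ = (-19.5) + (-78) + (-108) + (-107) + (-100) + (-295.5) + (-209.5) = -917.5
Area = |Σ|/2 = 458.75.

458.75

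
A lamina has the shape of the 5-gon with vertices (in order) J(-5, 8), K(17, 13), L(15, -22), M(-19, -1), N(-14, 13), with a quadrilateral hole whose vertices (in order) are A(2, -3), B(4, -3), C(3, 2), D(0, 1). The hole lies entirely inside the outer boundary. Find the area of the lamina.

Outer boundary:
Apply Gauss's area formula: 2A = Σ (x_i·y_{i+1} − x_{i+1}·y_i), indices taken mod 5.
Cross-terms: -201, -569, -433, -261, -47  ⇒  Σ = -1511
Area = |Σ|/2 = 755.5.
Hole:
A→B: (2)(-3) − (4)(-3) = 6
B→C: (4)(2) − (3)(-3) = 17
C→D: (3)(1) − (0)(2) = 3
D→A: (0)(-3) − (2)(1) = -2
Σ = 24
Area = |Σ|/2 = 12.
Net area = 755.5 − 12 = 743.5.

743.5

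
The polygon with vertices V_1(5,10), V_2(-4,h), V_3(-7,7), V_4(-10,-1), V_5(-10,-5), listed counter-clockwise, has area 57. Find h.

Write out the shoelace sum; only the two edges meeting at V_2 involve h:
2·Area = [(5·h − (-4)·10) + ((-4)·7 − (-7)·h)] + 42
       = 12·h + 54 = 114
⇒ h = 5.

5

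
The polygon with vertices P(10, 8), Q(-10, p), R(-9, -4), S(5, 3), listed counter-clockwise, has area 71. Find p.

Write out the shoelace sum; only the two edges meeting at Q involve p:
2·Area = [(10·p − (-10)·8) + ((-10)·(-4) − (-9)·p)] + 3
       = 19·p + 123 = 142
⇒ p = 1.

1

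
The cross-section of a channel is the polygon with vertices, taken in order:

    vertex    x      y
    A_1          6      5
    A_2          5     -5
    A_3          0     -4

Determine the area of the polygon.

25.5

Σ = (-55) + (-20) + (24) = -51
Area = |Σ|/2 = 25.5.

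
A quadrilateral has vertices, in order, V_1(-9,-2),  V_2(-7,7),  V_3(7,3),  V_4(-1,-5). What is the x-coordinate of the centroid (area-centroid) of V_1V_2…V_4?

Apply the surveyor's formula. First the cross-terms c_i = x_i·y_{i+1} − x_{i+1}·y_i:
  -77, -70, -32, -43  ⇒  2A = -222, A = -111.
Then Σ (x_i + x_{i+1})·c_i = 1470, so x̄ = 1470 / (6·(-111)) = -245/111.

-245/111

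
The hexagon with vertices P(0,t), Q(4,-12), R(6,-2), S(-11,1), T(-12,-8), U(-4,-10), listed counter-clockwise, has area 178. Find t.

The doubled signed area Σ (x_i y_{i+1} − x_{i+1} y_i) is linear in t.
With t=0 it equals 236; the coefficient of t is -8 (from the two edges through P).
So -8·t + 236 = 2·178 = 356 ⇒ t = -15.

-15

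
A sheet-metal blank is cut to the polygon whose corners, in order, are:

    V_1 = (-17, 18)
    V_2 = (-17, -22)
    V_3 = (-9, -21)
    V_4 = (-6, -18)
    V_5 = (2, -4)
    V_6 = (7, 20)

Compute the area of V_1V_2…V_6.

734.5

Apply Gauss's area formula: 2A = Σ (x_i·y_{i+1} − x_{i+1}·y_i), indices taken mod 6.
Σ = (680) + (159) + (36) + (60) + (68) + (466) = 1469
Area = |Σ|/2 = 734.5.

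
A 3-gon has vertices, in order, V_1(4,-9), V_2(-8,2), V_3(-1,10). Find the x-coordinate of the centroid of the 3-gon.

-5/3

Apply the surveyor's formula. First the cross-terms c_i = x_i·y_{i+1} − x_{i+1}·y_i:
  -64, -78, -31  ⇒  2A = -173, A = -86.5.
Then Σ (x_i + x_{i+1})·c_i = 865, so x̄ = 865 / (6·(-86.5)) = -5/3.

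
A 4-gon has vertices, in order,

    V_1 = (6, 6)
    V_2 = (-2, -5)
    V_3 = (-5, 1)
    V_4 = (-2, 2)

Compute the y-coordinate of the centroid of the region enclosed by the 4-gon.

Apply Gauss's area formula. First the cross-terms c_i = x_i·y_{i+1} − x_{i+1}·y_i:
  -18, -27, -8, -24  ⇒  2A = -77, A = -38.5.
Then Σ (y_i + y_{i+1})·c_i = -126, so ȳ = -126 / (6·(-38.5)) = 6/11.

6/11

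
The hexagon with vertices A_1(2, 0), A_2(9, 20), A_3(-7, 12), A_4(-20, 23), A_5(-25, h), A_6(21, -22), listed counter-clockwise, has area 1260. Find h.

The doubled signed area Σ (x_i y_{i+1} − x_{i+1} y_i) is linear in h.
With h=0 it equals 1536; the coefficient of h is -41 (from the two edges through A_5).
So -41·h + 1536 = 2·1260 = 2520 ⇒ h = -24.

-24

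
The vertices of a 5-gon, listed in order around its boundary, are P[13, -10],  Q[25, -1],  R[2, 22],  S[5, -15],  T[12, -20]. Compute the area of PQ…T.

Apply the surveyor's formula: 2A = Σ (x_i·y_{i+1} − x_{i+1}·y_i), indices taken mod 5.
P→Q: (13)(-1) − (25)(-10) = 237
Q→R: (25)(22) − (2)(-1) = 552
R→S: (2)(-15) − (5)(22) = -140
S→T: (5)(-20) − (12)(-15) = 80
T→P: (12)(-10) − (13)(-20) = 140
Σ = 869
Area = |Σ|/2 = 434.5.

434.5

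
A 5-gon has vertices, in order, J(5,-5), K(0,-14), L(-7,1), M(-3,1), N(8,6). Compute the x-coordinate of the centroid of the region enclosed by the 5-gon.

166/201

Apply the surveyor's formula. First the cross-terms c_i = x_i·y_{i+1} − x_{i+1}·y_i:
  -70, -98, -4, -26, -70  ⇒  2A = -268, A = -134.
Then Σ (x_i + x_{i+1})·c_i = -664, so x̄ = -664 / (6·(-134)) = 166/201.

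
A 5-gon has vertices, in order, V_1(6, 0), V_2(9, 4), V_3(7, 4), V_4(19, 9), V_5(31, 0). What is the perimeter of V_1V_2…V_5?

60

|V_1V_2| = √((3)² + (4)²) = √25 = 5
|V_2V_3| = √((-2)² + (0)²) = √4 = 2
|V_3V_4| = √((12)² + (5)²) = √169 = 13
|V_4V_5| = √((12)² + (-9)²) = √225 = 15
|V_5V_1| = √((-25)² + (0)²) = √625 = 25
Perimeter = 5 + 2 + 13 + 15 + 25 = 60.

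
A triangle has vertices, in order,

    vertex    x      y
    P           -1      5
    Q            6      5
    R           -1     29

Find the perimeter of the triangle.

56

|PQ| = √((7)² + (0)²) = √49 = 7
|QR| = √((-7)² + (24)²) = √625 = 25
|RP| = √((0)² + (-24)²) = √576 = 24
Perimeter = 7 + 25 + 24 = 56.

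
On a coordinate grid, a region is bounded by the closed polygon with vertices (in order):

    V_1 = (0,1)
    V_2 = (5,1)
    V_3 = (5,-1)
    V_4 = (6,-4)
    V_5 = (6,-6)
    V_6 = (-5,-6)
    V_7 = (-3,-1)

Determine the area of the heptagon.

Apply the shoelace (surveyor's) formula: 2A = Σ (x_i·y_{i+1} − x_{i+1}·y_i), indices taken mod 7.
Σ = (-5) + (-10) + (-14) + (-12) + (-66) + (-13) + (-3) = -123
Area = |Σ|/2 = 61.5.

61.5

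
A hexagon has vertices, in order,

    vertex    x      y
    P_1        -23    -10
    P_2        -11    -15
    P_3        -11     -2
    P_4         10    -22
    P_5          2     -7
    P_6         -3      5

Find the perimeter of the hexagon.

110

|P_1P_2| = √((12)² + (-5)²) = √169 = 13
|P_2P_3| = √((0)² + (13)²) = √169 = 13
|P_3P_4| = √((21)² + (-20)²) = √841 = 29
|P_4P_5| = √((-8)² + (15)²) = √289 = 17
|P_5P_6| = √((-5)² + (12)²) = √169 = 13
|P_6P_1| = √((-20)² + (-15)²) = √625 = 25
Perimeter = 13 + 13 + 29 + 17 + 13 + 25 = 110.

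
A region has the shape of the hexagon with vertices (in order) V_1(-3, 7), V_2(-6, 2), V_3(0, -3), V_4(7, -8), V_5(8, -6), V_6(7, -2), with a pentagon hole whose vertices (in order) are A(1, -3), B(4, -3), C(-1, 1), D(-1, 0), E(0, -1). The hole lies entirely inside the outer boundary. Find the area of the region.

76.5

Outer boundary:
Apply the shoelace formula: 2A = Σ (x_i·y_{i+1} − x_{i+1}·y_i), indices taken mod 6.
Cross-terms: 36, 18, 21, 22, 26, 43  ⇒  Σ = 166
Area = |Σ|/2 = 83.
Hole:
Cross-terms: 9, 1, 1, 1, 1  ⇒  Σ = 13
Area = |Σ|/2 = 6.5.
Net area = 83 − 6.5 = 76.5.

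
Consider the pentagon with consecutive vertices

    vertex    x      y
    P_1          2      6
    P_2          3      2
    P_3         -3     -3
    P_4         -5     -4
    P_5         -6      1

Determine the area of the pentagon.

Cross-terms: -14, -3, -3, -29, -38  ⇒  Σ = -87
Area = |Σ|/2 = 43.5.

43.5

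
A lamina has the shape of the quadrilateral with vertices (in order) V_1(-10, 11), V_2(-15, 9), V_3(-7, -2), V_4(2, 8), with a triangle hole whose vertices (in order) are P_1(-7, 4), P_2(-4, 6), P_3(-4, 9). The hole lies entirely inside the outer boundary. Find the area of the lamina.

104.5

Outer boundary:
Apply the shoelace formula: 2A = Σ (x_i·y_{i+1} − x_{i+1}·y_i), indices taken mod 4.
V_1→V_2: (-10)(9) − (-15)(11) = 75
V_2→V_3: (-15)(-2) − (-7)(9) = 93
V_3→V_4: (-7)(8) − (2)(-2) = -52
V_4→V_1: (2)(11) − (-10)(8) = 102
Σ = 218
Area = |Σ|/2 = 109.
Hole:
Apply the shoelace formula: 2A = Σ (x_i·y_{i+1} − x_{i+1}·y_i), indices taken mod 3.
Cross-terms: -26, -12, 47  ⇒  Σ = 9
Area = |Σ|/2 = 4.5.
Net area = 109 − 4.5 = 104.5.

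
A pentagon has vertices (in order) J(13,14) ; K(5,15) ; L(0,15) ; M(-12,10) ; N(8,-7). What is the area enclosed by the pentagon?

293.5

Apply Gauss's area formula: 2A = Σ (x_i·y_{i+1} − x_{i+1}·y_i), indices taken mod 5.
Σ = (125) + (75) + (180) + (4) + (203) = 587
Area = |Σ|/2 = 293.5.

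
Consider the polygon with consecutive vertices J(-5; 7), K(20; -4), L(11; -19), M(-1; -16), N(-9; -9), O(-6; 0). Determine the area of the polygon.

441

Apply the shoelace formula: 2A = Σ (x_i·y_{i+1} − x_{i+1}·y_i), indices taken mod 6.
Cross-terms: -120, -336, -195, -135, -54, -42  ⇒  Σ = -882
Area = |Σ|/2 = 441.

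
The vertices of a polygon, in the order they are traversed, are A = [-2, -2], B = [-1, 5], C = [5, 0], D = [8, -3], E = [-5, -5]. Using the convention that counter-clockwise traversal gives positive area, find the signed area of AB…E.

-53.5

Apply the shoelace formula: 2A = Σ (x_i·y_{i+1} − x_{i+1}·y_i), indices taken mod 5.
A→B: (-2)(5) − (-1)(-2) = -12
B→C: (-1)(0) − (5)(5) = -25
C→D: (5)(-3) − (8)(0) = -15
D→E: (8)(-5) − (-5)(-3) = -55
E→A: (-5)(-2) − (-2)(-5) = 0
Σ = -107
Signed area = Σ/2 = -53.5 (negative ⇒ clockwise traversal).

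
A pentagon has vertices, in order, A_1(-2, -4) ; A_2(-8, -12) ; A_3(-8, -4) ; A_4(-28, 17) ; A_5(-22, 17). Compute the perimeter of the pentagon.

82

|A_1A_2| = √((-6)² + (-8)²) = √100 = 10
|A_2A_3| = √((0)² + (8)²) = √64 = 8
|A_3A_4| = √((-20)² + (21)²) = √841 = 29
|A_4A_5| = √((6)² + (0)²) = √36 = 6
|A_5A_1| = √((20)² + (-21)²) = √841 = 29
Perimeter = 10 + 8 + 29 + 6 + 29 = 82.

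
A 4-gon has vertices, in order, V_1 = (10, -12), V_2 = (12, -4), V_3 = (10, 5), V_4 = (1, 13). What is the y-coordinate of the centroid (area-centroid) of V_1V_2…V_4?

Apply the surveyor's formula. First the cross-terms c_i = x_i·y_{i+1} − x_{i+1}·y_i:
  104, 100, 125, -142  ⇒  2A = 187, A = 93.5.
Then Σ (y_i + y_{i+1})·c_i = 544, so ȳ = 544 / (6·93.5) = 32/33.

32/33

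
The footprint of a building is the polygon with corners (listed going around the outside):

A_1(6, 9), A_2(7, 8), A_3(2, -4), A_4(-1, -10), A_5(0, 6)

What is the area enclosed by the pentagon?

62.5

Σ = (-15) + (-44) + (-24) + (-6) + (-36) = -125
Area = |Σ|/2 = 62.5.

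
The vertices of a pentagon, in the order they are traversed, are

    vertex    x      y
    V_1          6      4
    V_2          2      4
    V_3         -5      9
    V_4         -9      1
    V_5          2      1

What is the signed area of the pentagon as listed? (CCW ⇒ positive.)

Apply the surveyor's formula: 2A = Σ (x_i·y_{i+1} − x_{i+1}·y_i), indices taken mod 5.
Σ = (16) + (38) + (76) + (-11) + (2) = 121
Signed area = Σ/2 = 60.5 (positive ⇒ counter-clockwise traversal).

60.5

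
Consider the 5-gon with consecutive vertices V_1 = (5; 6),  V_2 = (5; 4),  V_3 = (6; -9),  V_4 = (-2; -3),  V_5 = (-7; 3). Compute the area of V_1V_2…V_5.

99.5

Apply Gauss's area formula: 2A = Σ (x_i·y_{i+1} − x_{i+1}·y_i), indices taken mod 5.
Cross-terms: -10, -69, -36, -27, -57  ⇒  Σ = -199
Area = |Σ|/2 = 99.5.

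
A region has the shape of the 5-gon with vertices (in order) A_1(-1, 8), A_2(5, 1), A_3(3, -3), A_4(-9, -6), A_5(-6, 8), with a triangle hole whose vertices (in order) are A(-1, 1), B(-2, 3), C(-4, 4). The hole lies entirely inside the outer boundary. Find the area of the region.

124.5

Outer boundary:
Apply the surveyor's formula: 2A = Σ (x_i·y_{i+1} − x_{i+1}·y_i), indices taken mod 5.
Cross-terms: -41, -18, -45, -108, -40  ⇒  Σ = -252
Area = |Σ|/2 = 126.
Hole:
Apply the shoelace (surveyor's) formula: 2A = Σ (x_i·y_{i+1} − x_{i+1}·y_i), indices taken mod 3.
Cross-terms: -1, 4, 0  ⇒  Σ = 3
Area = |Σ|/2 = 1.5.
Net area = 126 − 1.5 = 124.5.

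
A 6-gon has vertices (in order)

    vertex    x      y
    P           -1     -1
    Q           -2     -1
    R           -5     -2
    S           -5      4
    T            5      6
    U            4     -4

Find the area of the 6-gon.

67

Apply Gauss's area formula: 2A = Σ (x_i·y_{i+1} − x_{i+1}·y_i), indices taken mod 6.
Cross-terms: -1, -1, -30, -50, -44, -8  ⇒  Σ = -134
Area = |Σ|/2 = 67.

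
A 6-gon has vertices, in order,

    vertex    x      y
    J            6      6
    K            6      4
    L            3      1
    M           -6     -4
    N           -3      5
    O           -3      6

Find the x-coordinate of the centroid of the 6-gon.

-6/41

Apply the shoelace (surveyor's) formula. First the cross-terms c_i = x_i·y_{i+1} − x_{i+1}·y_i:
  -12, -6, -6, -42, -3, -54  ⇒  2A = -123, A = -61.5.
Then Σ (x_i + x_{i+1})·c_i = 54, so x̄ = 54 / (6·(-61.5)) = -6/41.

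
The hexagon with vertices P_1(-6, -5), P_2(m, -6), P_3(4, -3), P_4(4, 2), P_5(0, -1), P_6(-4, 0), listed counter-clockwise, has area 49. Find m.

3

The doubled signed area Σ (x_i y_{i+1} − x_{i+1} y_i) is linear in m.
With m=0 it equals 92; the coefficient of m is 2 (from the two edges through P_2).
So 2·m + 92 = 2·49 = 98 ⇒ m = 3.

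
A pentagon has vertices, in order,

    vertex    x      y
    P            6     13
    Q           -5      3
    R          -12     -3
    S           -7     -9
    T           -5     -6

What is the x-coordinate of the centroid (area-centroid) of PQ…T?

-30/7

Apply the shoelace (surveyor's) formula. First the cross-terms c_i = x_i·y_{i+1} − x_{i+1}·y_i:
  83, 51, 87, -3, -29  ⇒  2A = 189, A = 94.5.
Then Σ (x_i + x_{i+1})·c_i = -2430, so x̄ = -2430 / (6·94.5) = -30/7.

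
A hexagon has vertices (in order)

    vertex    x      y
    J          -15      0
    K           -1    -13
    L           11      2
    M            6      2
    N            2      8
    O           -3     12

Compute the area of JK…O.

Apply the shoelace (surveyor's) formula: 2A = Σ (x_i·y_{i+1} − x_{i+1}·y_i), indices taken mod 6.
J→K: (-15)(-13) − (-1)(0) = 195
K→L: (-1)(2) − (11)(-13) = 141
L→M: (11)(2) − (6)(2) = 10
M→N: (6)(8) − (2)(2) = 44
N→O: (2)(12) − (-3)(8) = 48
O→J: (-3)(0) − (-15)(12) = 180
Σ = 618
Area = |Σ|/2 = 309.

309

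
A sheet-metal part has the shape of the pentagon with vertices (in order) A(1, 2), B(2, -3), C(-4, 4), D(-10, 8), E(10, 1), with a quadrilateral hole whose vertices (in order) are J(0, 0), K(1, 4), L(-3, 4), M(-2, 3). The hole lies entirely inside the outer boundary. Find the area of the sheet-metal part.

Outer boundary:
Cross-terms: -7, -4, 8, -90, 19  ⇒  Σ = -74
Area = |Σ|/2 = 37.
Hole:
Apply the surveyor's formula: 2A = Σ (x_i·y_{i+1} − x_{i+1}·y_i), indices taken mod 4.
J→K: (0)(4) − (1)(0) = 0
K→L: (1)(4) − (-3)(4) = 16
L→M: (-3)(3) − (-2)(4) = -1
M→J: (-2)(0) − (0)(3) = 0
Σ = 15
Area = |Σ|/2 = 7.5.
Net area = 37 − 7.5 = 29.5.

29.5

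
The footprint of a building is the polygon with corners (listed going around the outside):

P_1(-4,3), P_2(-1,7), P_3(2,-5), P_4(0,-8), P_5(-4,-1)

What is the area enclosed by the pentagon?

P_1→P_2: (-4)(7) − (-1)(3) = -25
P_2→P_3: (-1)(-5) − (2)(7) = -9
P_3→P_4: (2)(-8) − (0)(-5) = -16
P_4→P_5: (0)(-1) − (-4)(-8) = -32
P_5→P_1: (-4)(3) − (-4)(-1) = -16
Σ = -98
Area = |Σ|/2 = 49.

49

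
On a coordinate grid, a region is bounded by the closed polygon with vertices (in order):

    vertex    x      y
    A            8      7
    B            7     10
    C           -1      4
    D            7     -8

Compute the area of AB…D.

Apply the shoelace formula: 2A = Σ (x_i·y_{i+1} − x_{i+1}·y_i), indices taken mod 4.
Cross-terms: 31, 38, -20, 113  ⇒  Σ = 162
Area = |Σ|/2 = 81.

81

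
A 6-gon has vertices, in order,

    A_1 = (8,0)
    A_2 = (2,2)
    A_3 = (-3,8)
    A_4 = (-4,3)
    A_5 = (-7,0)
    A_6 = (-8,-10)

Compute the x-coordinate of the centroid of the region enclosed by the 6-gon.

-163/87

Apply the shoelace (surveyor's) formula. First the cross-terms c_i = x_i·y_{i+1} − x_{i+1}·y_i:
  16, 22, 23, 21, 70, 80  ⇒  2A = 232, A = 116.
Then Σ (x_i + x_{i+1})·c_i = -1304, so x̄ = -1304 / (6·116) = -163/87.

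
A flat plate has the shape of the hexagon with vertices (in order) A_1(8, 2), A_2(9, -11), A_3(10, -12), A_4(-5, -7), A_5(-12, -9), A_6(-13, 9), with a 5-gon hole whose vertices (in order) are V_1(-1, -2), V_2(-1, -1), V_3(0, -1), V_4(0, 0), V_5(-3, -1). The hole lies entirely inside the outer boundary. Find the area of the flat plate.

295.5

Outer boundary:
Apply the shoelace formula: 2A = Σ (x_i·y_{i+1} − x_{i+1}·y_i), indices taken mod 6.
A_1→A_2: (8)(-11) − (9)(2) = -106
A_2→A_3: (9)(-12) − (10)(-11) = 2
A_3→A_4: (10)(-7) − (-5)(-12) = -130
A_4→A_5: (-5)(-9) − (-12)(-7) = -39
A_5→A_6: (-12)(9) − (-13)(-9) = -225
A_6→A_1: (-13)(2) − (8)(9) = -98
Σ = -596
Area = |Σ|/2 = 298.
Hole:
Apply the shoelace (surveyor's) formula: 2A = Σ (x_i·y_{i+1} − x_{i+1}·y_i), indices taken mod 5.
Σ = (-1) + (1) + (0) + (0) + (5) = 5
Area = |Σ|/2 = 2.5.
Net area = 298 − 2.5 = 295.5.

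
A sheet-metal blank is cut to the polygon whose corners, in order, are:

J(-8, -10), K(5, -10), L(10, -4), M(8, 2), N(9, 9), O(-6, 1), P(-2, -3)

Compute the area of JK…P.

Apply the shoelace (surveyor's) formula: 2A = Σ (x_i·y_{i+1} − x_{i+1}·y_i), indices taken mod 7.
Cross-terms: 130, 80, 52, 54, 63, 20, -4  ⇒  Σ = 395
Area = |Σ|/2 = 197.5.

197.5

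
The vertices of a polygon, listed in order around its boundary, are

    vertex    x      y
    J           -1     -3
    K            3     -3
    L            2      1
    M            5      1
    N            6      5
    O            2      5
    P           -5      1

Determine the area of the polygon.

Σ = (12) + (9) + (-3) + (19) + (20) + (27) + (16) = 100
Area = |Σ|/2 = 50.

50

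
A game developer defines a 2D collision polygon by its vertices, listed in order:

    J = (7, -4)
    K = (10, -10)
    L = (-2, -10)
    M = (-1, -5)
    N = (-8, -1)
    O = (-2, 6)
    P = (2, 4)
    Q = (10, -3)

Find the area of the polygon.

Cross-terms: -30, -120, 0, -39, -50, -20, -46, -19  ⇒  Σ = -324
Area = |Σ|/2 = 162.

162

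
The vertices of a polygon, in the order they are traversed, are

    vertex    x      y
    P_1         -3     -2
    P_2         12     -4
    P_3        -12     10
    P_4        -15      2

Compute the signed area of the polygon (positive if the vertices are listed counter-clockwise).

135

Cross-terms: 36, 72, 126, 36  ⇒  Σ = 270
Signed area = Σ/2 = 135 (positive ⇒ counter-clockwise traversal).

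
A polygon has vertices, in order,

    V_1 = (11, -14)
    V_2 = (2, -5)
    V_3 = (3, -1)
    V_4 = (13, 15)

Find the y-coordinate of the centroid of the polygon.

-100/101

Apply the shoelace (surveyor's) formula. First the cross-terms c_i = x_i·y_{i+1} − x_{i+1}·y_i:
  -27, 13, 58, -347  ⇒  2A = -303, A = -151.5.
Then Σ (y_i + y_{i+1})·c_i = 900, so ȳ = 900 / (6·(-151.5)) = -100/101.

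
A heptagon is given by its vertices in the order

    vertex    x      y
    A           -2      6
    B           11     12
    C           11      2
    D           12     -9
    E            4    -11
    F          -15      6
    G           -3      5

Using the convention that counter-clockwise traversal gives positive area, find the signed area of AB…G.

Cross-terms: -90, -110, -123, -96, -141, -57, -8  ⇒  Σ = -625
Signed area = Σ/2 = -312.5 (negative ⇒ clockwise traversal).

-312.5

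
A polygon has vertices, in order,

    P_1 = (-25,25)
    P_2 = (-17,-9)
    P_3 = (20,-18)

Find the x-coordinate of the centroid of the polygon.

-22/3

Apply the shoelace formula. First the cross-terms c_i = x_i·y_{i+1} − x_{i+1}·y_i:
  650, 486, 50  ⇒  2A = 1186, A = 593.
Then Σ (x_i + x_{i+1})·c_i = -26092, so x̄ = -26092 / (6·593) = -22/3.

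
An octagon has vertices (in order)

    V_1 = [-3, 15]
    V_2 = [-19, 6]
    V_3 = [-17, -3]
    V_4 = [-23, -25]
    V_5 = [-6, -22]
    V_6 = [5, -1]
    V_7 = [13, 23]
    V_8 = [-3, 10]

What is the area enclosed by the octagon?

783

Apply the surveyor's formula: 2A = Σ (x_i·y_{i+1} − x_{i+1}·y_i), indices taken mod 8.
Σ = (267) + (159) + (356) + (356) + (116) + (128) + (199) + (-15) = 1566
Area = |Σ|/2 = 783.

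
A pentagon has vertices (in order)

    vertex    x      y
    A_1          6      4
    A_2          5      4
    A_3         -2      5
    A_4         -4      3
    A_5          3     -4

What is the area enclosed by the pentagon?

Apply the shoelace (surveyor's) formula: 2A = Σ (x_i·y_{i+1} − x_{i+1}·y_i), indices taken mod 5.
A_1→A_2: (6)(4) − (5)(4) = 4
A_2→A_3: (5)(5) − (-2)(4) = 33
A_3→A_4: (-2)(3) − (-4)(5) = 14
A_4→A_5: (-4)(-4) − (3)(3) = 7
A_5→A_1: (3)(4) − (6)(-4) = 36
Σ = 94
Area = |Σ|/2 = 47.

47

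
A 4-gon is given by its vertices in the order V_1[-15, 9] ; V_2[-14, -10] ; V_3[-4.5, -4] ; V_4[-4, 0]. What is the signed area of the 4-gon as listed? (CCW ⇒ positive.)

Σ = (276) + (11) + (-16) + (-36) = 235
Signed area = Σ/2 = 117.5 (positive ⇒ counter-clockwise traversal).

117.5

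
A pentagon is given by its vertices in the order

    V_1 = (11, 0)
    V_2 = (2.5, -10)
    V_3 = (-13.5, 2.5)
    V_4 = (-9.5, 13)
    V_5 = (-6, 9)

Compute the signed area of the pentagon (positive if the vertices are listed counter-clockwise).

Apply the shoelace formula: 2A = Σ (x_i·y_{i+1} − x_{i+1}·y_i), indices taken mod 5.
Σ = (-110) + (-128.75) + (-151.75) + (-7.5) + (-99) = -497
Signed area = Σ/2 = -248.5 (negative ⇒ clockwise traversal).

-248.5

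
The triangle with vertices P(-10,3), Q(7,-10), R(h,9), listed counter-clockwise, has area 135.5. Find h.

3

Write out the shoelace sum; only the two edges meeting at R involve h:
2·Area = [(7·9 − h·(-10)) + (h·3 − (-10)·9)] + 79
       = 13·h + 232 = 271
⇒ h = 3.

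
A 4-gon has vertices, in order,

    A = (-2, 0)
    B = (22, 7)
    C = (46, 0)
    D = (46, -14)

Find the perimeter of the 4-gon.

114

|AB| = √((24)² + (7)²) = √625 = 25
|BC| = √((24)² + (-7)²) = √625 = 25
|CD| = √((0)² + (-14)²) = √196 = 14
|DA| = √((-48)² + (14)²) = √2500 = 50
Perimeter = 25 + 25 + 14 + 50 = 114.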